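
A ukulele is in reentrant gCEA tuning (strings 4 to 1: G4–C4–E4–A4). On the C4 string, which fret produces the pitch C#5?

13

C#5 is 13 semitones above the open C4 (C–C#–D–D#–…–B–C–C#), so it sits at fret 13.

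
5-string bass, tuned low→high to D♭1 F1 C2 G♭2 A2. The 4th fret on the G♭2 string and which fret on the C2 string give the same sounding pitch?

10

G♭2 at fret 4 is G♭2 + 4 semitones = B♭2.
The open C2 string is 6 semitones below the open G♭2, so the same pitch on the C2 string lies at fret 4 + 6 = 10.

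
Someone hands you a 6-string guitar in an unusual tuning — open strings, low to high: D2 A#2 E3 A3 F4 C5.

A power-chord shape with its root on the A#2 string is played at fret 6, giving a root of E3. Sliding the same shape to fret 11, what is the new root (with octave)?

A3

Moving from fret 6 to fret 11 shifts the root by 5 semitones.
E3 up 5 semitones is A3.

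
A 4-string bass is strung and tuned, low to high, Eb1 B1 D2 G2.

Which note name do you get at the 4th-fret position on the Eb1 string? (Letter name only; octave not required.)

G

Each fret is one semitone, so Eb1 + 4 = G.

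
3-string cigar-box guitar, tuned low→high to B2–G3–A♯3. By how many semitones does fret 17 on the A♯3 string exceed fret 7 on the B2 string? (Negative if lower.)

21 semitones

A♯3 at fret 17 → D♯5 (MIDI 75); B2 at fret 7 → F♯3 (MIDI 54).
75 − 54 = 21, so the two pitches are 21 semitones apart.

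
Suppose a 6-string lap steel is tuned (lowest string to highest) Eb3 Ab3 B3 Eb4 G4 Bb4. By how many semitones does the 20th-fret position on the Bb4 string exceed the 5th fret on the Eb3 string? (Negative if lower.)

34 semitones

Bb4 at fret 20 → Gb6 (MIDI 90); Eb3 at fret 5 → Ab3 (MIDI 56).
90 − 56 = 34, so the two pitches are 34 semitones apart.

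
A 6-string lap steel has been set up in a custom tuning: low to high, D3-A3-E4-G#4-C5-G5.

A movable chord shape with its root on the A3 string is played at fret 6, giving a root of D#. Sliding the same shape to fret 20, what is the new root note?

F

Moving from fret 6 to fret 20 shifts the root by 14 semitones.
D# up 14 semitones is F.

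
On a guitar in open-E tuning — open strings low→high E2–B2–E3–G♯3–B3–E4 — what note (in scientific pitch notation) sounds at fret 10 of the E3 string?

E3 is MIDI 52. Adding 10 gives 62, which is D4.

D4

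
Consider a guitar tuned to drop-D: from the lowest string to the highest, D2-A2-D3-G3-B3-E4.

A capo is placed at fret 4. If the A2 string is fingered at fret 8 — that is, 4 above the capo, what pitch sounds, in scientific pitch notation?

F3

The capo raises the open A2 by 4 semitones to C#3; fretting 4 more gives A2 + 4 + 4 = A2 + 8 semitones = F3.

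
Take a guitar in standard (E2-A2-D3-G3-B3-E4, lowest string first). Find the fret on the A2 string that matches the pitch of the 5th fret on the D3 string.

Fret 5 on D3 is MIDI 50 + 5 = 55 (G3). On the A2 string (open MIDI 45), that pitch is 55 − 45 = fret 10.

10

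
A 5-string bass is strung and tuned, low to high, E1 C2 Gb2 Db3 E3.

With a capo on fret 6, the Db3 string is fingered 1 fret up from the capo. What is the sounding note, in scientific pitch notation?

The capo raises the open Db3 by 6 semitones to G3; fretting 1 more gives Db3 + 6 + 1 = Db3 + 7 semitones = Ab3.

Ab3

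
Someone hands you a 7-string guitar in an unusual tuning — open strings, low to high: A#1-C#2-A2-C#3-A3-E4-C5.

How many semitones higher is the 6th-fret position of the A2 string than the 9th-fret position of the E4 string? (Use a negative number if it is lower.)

A2 at fret 6 → D#3 (MIDI 51); E4 at fret 9 → C#5 (MIDI 73).
51 − 73 = -22, so the two pitches are 22 semitones apart.

-22 semitones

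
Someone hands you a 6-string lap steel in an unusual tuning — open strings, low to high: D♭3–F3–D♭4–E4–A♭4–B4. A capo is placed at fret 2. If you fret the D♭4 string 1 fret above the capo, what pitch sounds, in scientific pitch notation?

E4

The capo raises the open D♭4 by 2 semitones to E♭4; fretting 1 more gives D♭4 + 2 + 1 = D♭4 + 3 semitones = E4.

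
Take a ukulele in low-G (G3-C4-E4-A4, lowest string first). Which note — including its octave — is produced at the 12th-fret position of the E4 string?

E4 is MIDI 64. Adding 12 gives 76, which is E5.

E5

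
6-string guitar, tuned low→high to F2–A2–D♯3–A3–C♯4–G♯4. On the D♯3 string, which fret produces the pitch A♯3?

7

A♯3 is 7 semitones above the open D♯3 (D#–E–F–F#–G–G#–A–A#), so it sits at fret 7.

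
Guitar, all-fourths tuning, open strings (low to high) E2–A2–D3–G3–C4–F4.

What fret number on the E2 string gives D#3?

D#3 is 11 semitones above the open E2 (E–F–F#–G–…–C#–D–D#), so it sits at fret 11.

11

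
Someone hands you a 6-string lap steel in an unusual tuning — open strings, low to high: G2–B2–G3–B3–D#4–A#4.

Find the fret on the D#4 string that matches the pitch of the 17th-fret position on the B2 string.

Fret 17 on B2 is MIDI 47 + 17 = 64 (E4). On the D#4 string (open MIDI 63), that pitch is 64 − 63 = fret 1.

1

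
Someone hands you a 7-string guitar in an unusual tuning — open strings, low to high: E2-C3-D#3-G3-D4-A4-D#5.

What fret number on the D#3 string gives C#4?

C#4 is 10 semitones above the open D#3 (D#–E–F–F#–…–B–C–C#), so it sits at fret 10.

10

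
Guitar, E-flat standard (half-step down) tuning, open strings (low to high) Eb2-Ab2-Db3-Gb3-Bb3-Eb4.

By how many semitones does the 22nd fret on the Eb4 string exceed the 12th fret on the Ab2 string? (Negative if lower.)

Eb4 at fret 22 → Db6 (MIDI 85); Ab2 at fret 12 → Ab3 (MIDI 56).
85 − 56 = 29, so the two pitches are 29 semitones apart.

29 semitones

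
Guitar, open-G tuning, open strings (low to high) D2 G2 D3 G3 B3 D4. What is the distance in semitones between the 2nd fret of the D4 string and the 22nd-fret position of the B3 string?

17 semitones

D4 at fret 2 → E4 (MIDI 64); B3 at fret 22 → A5 (MIDI 81).
64 − 81 = -17, so the two pitches are 17 semitones apart, with A5 the higher.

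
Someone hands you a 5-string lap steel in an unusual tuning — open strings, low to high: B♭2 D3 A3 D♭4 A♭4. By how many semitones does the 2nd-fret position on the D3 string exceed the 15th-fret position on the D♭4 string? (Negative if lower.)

D3 at fret 2 → E3 (MIDI 52); D♭4 at fret 15 → E5 (MIDI 76).
52 − 76 = -24, so the two pitches are 24 semitones apart.

-24 semitones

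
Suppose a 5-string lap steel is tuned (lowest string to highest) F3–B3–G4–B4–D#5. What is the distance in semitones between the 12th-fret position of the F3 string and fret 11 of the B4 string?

17 semitones

F3 at fret 12 → F4 (MIDI 65); B4 at fret 11 → A#5 (MIDI 82).
65 − 82 = -17, so the two pitches are 17 semitones apart, with A#5 the higher.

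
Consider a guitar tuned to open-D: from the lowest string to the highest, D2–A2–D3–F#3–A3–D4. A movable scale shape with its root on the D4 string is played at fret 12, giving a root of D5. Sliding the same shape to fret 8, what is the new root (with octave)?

Moving from fret 12 to fret 8 shifts the root by -4 semitones.
D5 down 4 semitones is A#4.

A#4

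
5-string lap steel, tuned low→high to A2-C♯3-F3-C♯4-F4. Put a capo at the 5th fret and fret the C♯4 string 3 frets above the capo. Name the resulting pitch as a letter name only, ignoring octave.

A

The capo raises the open C♯4 by 5 semitones to F♯4; fretting 3 more gives C♯4 + 5 + 3 = C♯4 + 8 semitones, landing on A.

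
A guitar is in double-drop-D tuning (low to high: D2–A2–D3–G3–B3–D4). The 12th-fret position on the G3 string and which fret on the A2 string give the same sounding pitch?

Fret 12 on G3 is MIDI 55 + 12 = 67 (G4). On the A2 string (open MIDI 45), that pitch is 67 − 45 = fret 22.

22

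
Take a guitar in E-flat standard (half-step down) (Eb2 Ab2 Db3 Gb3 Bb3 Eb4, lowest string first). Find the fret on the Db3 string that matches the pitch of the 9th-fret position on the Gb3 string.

14

Fret 9 on Gb3 is MIDI 54 + 9 = 63 (Eb4). On the Db3 string (open MIDI 49), that pitch is 63 − 49 = fret 14.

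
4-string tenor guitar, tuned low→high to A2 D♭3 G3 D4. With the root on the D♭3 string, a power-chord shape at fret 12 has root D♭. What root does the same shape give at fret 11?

Moving from fret 12 to fret 11 shifts the root by -1 semitone.
D♭ down 1 semitone is C.

C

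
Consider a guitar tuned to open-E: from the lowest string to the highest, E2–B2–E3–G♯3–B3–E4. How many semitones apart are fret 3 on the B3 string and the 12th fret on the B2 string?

B3 at fret 3 → D4 (MIDI 62); B2 at fret 12 → B3 (MIDI 59).
62 − 59 = 3, so the two pitches are 3 semitones apart, with D4 the higher.

3 semitones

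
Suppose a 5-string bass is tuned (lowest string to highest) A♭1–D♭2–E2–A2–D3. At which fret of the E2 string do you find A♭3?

A♭3 is 16 semitones above the open E2 (E–F–Gb–G–…–Gb–G–Ab), so it sits at fret 16.

16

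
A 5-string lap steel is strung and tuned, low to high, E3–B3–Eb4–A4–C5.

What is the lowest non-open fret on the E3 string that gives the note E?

12

From E3, count semitones up the chromatic scale until reaching E: E–F–Gb–G–…–D–Eb–E — 12 steps.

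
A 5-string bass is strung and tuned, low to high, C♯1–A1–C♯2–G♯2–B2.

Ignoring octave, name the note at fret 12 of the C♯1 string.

C♯

C♯1 is MIDI 25. Adding 12 gives 37; 37 mod 12 = 1, i.e. C♯.
(Equivalently spelled D♭.)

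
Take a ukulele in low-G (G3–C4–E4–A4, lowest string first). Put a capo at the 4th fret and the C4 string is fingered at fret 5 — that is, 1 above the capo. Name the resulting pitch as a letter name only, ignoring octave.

F

The capo raises the open C4 by 4 semitones to E4; fretting 1 more gives C4 + 4 + 1 = C4 + 5 semitones, landing on F.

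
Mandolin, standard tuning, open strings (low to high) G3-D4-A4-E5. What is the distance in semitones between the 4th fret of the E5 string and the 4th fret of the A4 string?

7 semitones

E5 at fret 4 → G♯5 (MIDI 80); A4 at fret 4 → C♯5 (MIDI 73).
80 − 73 = 7, so the two pitches are 7 semitones apart, with G♯5 the higher.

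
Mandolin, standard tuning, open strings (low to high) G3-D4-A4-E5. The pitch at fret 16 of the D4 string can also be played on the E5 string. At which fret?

2

D4 at fret 16 is D4 + 16 semitones = F#5.
The open E5 string is 14 semitones above the open D4, so the same pitch on the E5 string lies at fret 16 − 14 = 2.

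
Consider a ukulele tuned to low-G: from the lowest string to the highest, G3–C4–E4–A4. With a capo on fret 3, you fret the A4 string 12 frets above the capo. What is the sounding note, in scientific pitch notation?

The capo raises the open A4 by 3 semitones to C5; fretting 12 more gives A4 + 3 + 12 = A4 + 15 semitones = C6.

C6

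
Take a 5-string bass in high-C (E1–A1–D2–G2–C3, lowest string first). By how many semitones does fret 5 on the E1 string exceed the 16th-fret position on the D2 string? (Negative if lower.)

-21 semitones

E1 at fret 5 → A1 (MIDI 33); D2 at fret 16 → F#3 (MIDI 54).
33 − 54 = -21, so the two pitches are 21 semitones apart.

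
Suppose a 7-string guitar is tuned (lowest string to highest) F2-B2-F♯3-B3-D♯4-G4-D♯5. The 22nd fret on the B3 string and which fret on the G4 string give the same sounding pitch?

14

B3 at fret 22 is B3 + 22 semitones = A5.
The open G4 string is 8 semitones above the open B3, so the same pitch on the G4 string lies at fret 22 − 8 = 14.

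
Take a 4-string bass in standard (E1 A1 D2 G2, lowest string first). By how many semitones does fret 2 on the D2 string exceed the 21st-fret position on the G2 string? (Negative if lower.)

D2 at fret 2 → E2 (MIDI 40); G2 at fret 21 → E4 (MIDI 64).
40 − 64 = -24, so the two pitches are 24 semitones apart.

-24 semitones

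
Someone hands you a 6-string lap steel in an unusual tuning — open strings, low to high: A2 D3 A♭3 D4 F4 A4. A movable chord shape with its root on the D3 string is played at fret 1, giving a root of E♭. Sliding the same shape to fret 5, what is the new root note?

G

Moving from fret 1 to fret 5 shifts the root by 4 semitones.
E♭ up 4 semitones is G.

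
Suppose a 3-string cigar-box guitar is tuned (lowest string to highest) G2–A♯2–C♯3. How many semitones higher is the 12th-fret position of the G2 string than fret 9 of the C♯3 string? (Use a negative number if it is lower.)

G2 at fret 12 → G3 (MIDI 55); C♯3 at fret 9 → A♯3 (MIDI 58).
55 − 58 = -3, so the two pitches are 3 semitones apart.

-3 semitones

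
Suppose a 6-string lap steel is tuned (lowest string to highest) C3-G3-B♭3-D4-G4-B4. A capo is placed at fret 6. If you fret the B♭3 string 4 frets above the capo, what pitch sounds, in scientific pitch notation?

A♭4

The capo raises the open B♭3 by 6 semitones to E4; fretting 4 more gives B♭3 + 6 + 4 = B♭3 + 10 semitones = A♭4.
(Also written G♯.)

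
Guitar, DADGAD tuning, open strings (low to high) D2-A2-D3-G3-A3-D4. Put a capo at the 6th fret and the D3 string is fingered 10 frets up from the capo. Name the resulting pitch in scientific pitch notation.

F#4

The capo raises the open D3 by 6 semitones to G#3; fretting 10 more gives D3 + 6 + 10 = D3 + 16 semitones = F#4.
(Also written Gb.)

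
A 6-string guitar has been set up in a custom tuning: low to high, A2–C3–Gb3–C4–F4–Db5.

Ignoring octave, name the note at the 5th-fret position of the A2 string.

Each fret is one semitone, so A2 + 5 = D.

D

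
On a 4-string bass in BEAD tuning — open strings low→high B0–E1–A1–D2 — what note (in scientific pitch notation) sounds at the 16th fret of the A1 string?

Each fret is one semitone, so A1 + 16 = C#3.
(Equivalently spelled Db3.)

C#3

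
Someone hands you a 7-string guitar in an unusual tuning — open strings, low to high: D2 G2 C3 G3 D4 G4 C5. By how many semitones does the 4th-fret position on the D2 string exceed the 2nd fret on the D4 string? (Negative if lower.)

D2 at fret 4 → F#2 (MIDI 42); D4 at fret 2 → E4 (MIDI 64).
42 − 64 = -22, so the two pitches are 22 semitones apart.

-22 semitones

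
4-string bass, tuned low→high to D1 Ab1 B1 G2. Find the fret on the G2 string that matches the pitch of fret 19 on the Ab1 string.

8

Ab1 at fret 19 is Ab1 + 19 semitones = Eb3.
The open G2 string is 11 semitones above the open Ab1, so the same pitch on the G2 string lies at fret 19 − 11 = 8.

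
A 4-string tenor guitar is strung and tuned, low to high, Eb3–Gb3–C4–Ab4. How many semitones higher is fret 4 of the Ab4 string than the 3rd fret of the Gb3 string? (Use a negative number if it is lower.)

Ab4 at fret 4 → C5 (MIDI 72); Gb3 at fret 3 → A3 (MIDI 57).
72 − 57 = 15, so the two pitches are 15 semitones apart.

15 semitones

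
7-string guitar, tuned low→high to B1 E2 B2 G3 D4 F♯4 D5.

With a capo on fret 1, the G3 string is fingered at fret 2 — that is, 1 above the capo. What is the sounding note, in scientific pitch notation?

A3

The capo raises the open G3 by 1 semitone to G♯3; fretting 1 more gives G3 + 1 + 1 = G3 + 2 semitones = A3.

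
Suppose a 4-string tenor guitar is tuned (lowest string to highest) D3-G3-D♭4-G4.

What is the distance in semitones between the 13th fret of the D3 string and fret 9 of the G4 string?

D3 at fret 13 → E♭4 (MIDI 63); G4 at fret 9 → E5 (MIDI 76).
63 − 76 = -13, so the two pitches are 13 semitones apart, with E5 the higher.

13 semitones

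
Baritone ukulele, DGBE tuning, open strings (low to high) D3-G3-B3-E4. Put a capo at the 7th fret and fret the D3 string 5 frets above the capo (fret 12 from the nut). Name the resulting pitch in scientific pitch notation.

D4

The capo raises the open D3 by 7 semitones to A3; fretting 5 more gives D3 + 7 + 5 = D3 + 12 semitones = D4.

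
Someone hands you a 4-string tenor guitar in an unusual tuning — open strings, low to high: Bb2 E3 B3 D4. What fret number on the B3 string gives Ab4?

9

Ab4 is 9 semitones above the open B3 (B–C–Db–D–Eb–E–F–Gb–G–Ab), so it sits at fret 9.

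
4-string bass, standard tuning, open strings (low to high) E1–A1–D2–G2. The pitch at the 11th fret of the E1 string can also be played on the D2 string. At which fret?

1

E1 at fret 11 is E1 + 11 semitones = D#2.
The open D2 string is 10 semitones above the open E1, so the same pitch on the D2 string lies at fret 11 − 10 = 1.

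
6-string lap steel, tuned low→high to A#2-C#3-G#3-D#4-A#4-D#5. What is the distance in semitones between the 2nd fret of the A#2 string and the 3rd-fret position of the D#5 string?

A#2 at fret 2 → C3 (MIDI 48); D#5 at fret 3 → F#5 (MIDI 78).
48 − 78 = -30, so the two pitches are 30 semitones apart, with F#5 the higher.

30 semitones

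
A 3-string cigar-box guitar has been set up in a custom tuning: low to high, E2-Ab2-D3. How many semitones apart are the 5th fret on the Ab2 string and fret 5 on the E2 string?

Ab2 at fret 5 → Db3 (MIDI 49); E2 at fret 5 → A2 (MIDI 45).
49 − 45 = 4, so the two pitches are 4 semitones apart, with Db3 the higher.

4 semitones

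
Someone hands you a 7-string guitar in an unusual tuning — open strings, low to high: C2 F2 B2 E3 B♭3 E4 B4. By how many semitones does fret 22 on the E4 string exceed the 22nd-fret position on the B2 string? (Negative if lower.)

E4 at fret 22 → D6 (MIDI 86); B2 at fret 22 → A4 (MIDI 69).
86 − 69 = 17, so the two pitches are 17 semitones apart.

17 semitones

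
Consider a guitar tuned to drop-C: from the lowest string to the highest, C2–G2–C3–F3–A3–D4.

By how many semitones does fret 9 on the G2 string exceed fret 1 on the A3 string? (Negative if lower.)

-6 semitones

G2 at fret 9 → E3 (MIDI 52); A3 at fret 1 → A#3 (MIDI 58).
52 − 58 = -6, so the two pitches are 6 semitones apart.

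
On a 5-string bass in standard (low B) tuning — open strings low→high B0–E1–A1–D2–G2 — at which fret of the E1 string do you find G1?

3

G1 is 3 semitones above the open E1 (E–F–F#–G), so it sits at fret 3.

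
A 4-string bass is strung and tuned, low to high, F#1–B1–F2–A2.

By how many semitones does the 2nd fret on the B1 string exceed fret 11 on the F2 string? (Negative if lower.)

-15 semitones

B1 at fret 2 → C#2 (MIDI 37); F2 at fret 11 → E3 (MIDI 52).
37 − 52 = -15, so the two pitches are 15 semitones apart.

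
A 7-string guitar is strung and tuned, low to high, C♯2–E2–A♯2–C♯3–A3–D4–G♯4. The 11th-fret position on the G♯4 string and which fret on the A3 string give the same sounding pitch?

G♯4 at fret 11 is G♯4 + 11 semitones = G5.
The open A3 string is 11 semitones below the open G♯4, so the same pitch on the A3 string lies at fret 11 + 11 = 22.

22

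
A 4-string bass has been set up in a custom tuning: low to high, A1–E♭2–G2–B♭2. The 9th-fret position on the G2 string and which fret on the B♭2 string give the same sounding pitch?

6

G2 at fret 9 is G2 + 9 semitones = E3.
The open B♭2 string is 3 semitones above the open G2, so the same pitch on the B♭2 string lies at fret 9 − 3 = 6.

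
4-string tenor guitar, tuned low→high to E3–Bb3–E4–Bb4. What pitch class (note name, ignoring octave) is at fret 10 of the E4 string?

Each fret is one semitone, so E4 + 10 = D.

D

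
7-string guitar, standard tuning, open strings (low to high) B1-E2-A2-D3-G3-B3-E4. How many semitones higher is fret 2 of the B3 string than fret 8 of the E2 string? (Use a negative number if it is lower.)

13 semitones

B3 at fret 2 → C#4 (MIDI 61); E2 at fret 8 → C3 (MIDI 48).
61 − 48 = 13, so the two pitches are 13 semitones apart.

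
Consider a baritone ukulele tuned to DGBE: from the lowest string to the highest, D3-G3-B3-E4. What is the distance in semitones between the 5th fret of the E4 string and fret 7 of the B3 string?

3 semitones

E4 at fret 5 → A4 (MIDI 69); B3 at fret 7 → F#4 (MIDI 66).
69 − 66 = 3, so the two pitches are 3 semitones apart, with A4 the higher.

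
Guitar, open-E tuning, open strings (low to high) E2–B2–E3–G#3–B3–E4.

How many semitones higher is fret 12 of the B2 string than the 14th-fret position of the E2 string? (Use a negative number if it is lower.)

5 semitones

B2 at fret 12 → B3 (MIDI 59); E2 at fret 14 → F#3 (MIDI 54).
59 − 54 = 5, so the two pitches are 5 semitones apart.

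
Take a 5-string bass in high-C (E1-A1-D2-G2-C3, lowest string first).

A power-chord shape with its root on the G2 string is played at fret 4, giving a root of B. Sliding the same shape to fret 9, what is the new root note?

Moving from fret 4 to fret 9 shifts the root by 5 semitones.
B up 5 semitones is E.

E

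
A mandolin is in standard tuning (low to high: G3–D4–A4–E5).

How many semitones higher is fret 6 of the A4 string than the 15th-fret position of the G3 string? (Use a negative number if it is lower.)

A4 at fret 6 → D#5 (MIDI 75); G3 at fret 15 → A#4 (MIDI 70).
75 − 70 = 5, so the two pitches are 5 semitones apart.

5 semitones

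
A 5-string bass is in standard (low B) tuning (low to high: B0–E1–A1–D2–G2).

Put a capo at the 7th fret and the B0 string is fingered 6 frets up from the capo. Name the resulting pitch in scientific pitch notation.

C2

The capo raises the open B0 by 7 semitones to F#1; fretting 6 more gives B0 + 7 + 6 = B0 + 13 semitones = C2.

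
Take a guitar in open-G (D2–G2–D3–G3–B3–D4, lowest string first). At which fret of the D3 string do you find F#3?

4

F#3 is 4 semitones above the open D3 (D–D#–E–F–F#), so it sits at fret 4.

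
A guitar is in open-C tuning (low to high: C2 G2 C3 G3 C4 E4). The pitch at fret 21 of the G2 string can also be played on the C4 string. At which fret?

G2 at fret 21 is G2 + 21 semitones = E4.
The open C4 string is 17 semitones above the open G2, so the same pitch on the C4 string lies at fret 21 − 17 = 4.

4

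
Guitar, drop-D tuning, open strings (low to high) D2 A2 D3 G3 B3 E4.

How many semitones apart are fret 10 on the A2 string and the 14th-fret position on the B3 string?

A2 at fret 10 → G3 (MIDI 55); B3 at fret 14 → C#5 (MIDI 73).
55 − 73 = -18, so the two pitches are 18 semitones apart, with C#5 the higher.

18 semitones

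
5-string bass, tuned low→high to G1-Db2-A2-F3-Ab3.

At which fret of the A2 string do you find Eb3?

Eb3 is 6 semitones above the open A2 (A–Bb–B–C–Db–D–Eb), so it sits at fret 6.

6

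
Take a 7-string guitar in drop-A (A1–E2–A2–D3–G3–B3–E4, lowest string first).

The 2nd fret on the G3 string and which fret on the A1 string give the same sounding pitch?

Fret 2 on G3 is MIDI 55 + 2 = 57 (A3). On the A1 string (open MIDI 33), that pitch is 57 − 33 = fret 24.

24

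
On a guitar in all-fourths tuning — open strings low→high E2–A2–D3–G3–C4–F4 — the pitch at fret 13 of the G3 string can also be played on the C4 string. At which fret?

Fret 13 on G3 is MIDI 55 + 13 = 68 (G#4). On the C4 string (open MIDI 60), that pitch is 68 − 60 = fret 8.

8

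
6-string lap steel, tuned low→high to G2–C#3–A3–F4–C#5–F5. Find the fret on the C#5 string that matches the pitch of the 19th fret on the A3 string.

3

Fret 19 on A3 is MIDI 57 + 19 = 76 (E5). On the C#5 string (open MIDI 73), that pitch is 76 − 73 = fret 3.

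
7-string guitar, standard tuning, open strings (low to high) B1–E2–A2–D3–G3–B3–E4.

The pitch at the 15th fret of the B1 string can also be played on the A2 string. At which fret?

5

B1 at fret 15 is B1 + 15 semitones = D3.
The open A2 string is 10 semitones above the open B1, so the same pitch on the A2 string lies at fret 15 − 10 = 5.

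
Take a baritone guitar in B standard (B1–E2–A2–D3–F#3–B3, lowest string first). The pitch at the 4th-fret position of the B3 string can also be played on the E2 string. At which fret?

B3 at fret 4 is B3 + 4 semitones = D#4.
The open E2 string is 19 semitones below the open B3, so the same pitch on the E2 string lies at fret 4 + 19 = 23.

23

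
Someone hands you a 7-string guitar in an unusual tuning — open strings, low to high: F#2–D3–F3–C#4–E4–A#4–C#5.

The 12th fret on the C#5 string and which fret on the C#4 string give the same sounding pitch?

C#5 at fret 12 is C#5 + 12 semitones = C#6.
The open C#4 string is 12 semitones below the open C#5, so the same pitch on the C#4 string lies at fret 12 + 12 = 24.

24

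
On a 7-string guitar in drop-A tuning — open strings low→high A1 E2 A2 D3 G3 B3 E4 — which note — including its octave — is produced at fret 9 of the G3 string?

E4

The open G3 string plus 9 semitones: G–G#–A–A#–B–C–C#–D–D#–E.
The walk passes from B into C once, so the octave number goes from 3 to 4.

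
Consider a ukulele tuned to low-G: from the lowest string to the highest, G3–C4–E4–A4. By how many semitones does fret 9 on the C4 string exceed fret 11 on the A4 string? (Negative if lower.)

-11 semitones

C4 at fret 9 → A4 (MIDI 69); A4 at fret 11 → G#5 (MIDI 80).
69 − 80 = -11, so the two pitches are 11 semitones apart.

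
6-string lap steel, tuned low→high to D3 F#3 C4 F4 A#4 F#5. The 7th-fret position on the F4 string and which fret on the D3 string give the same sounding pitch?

F4 at fret 7 is F4 + 7 semitones = C5.
The open D3 string is 15 semitones below the open F4, so the same pitch on the D3 string lies at fret 7 + 15 = 22.

22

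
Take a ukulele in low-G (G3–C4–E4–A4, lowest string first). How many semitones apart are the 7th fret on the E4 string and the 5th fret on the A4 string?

3 semitones

E4 at fret 7 → B4 (MIDI 71); A4 at fret 5 → D5 (MIDI 74).
71 − 74 = -3, so the two pitches are 3 semitones apart, with D5 the higher.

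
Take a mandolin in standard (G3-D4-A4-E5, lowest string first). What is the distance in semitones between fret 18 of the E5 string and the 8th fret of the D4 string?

24 semitones

E5 at fret 18 → A#6 (MIDI 94); D4 at fret 8 → A#4 (MIDI 70).
94 − 70 = 24, so the two pitches are 24 semitones apart, with A#6 the higher.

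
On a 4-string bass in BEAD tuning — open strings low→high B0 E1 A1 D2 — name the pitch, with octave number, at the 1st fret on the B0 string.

C1

B0 is MIDI 23. Adding 1 gives 24, which is C1.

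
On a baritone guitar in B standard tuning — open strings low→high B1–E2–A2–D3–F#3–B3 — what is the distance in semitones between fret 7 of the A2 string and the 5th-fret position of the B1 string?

12 semitones

A2 at fret 7 → E3 (MIDI 52); B1 at fret 5 → E2 (MIDI 40).
52 − 40 = 12, so the two pitches are 12 semitones apart, with E3 the higher.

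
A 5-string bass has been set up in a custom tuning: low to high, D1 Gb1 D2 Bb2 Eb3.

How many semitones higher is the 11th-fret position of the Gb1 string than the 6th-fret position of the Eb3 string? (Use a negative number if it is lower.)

Gb1 at fret 11 → F2 (MIDI 41); Eb3 at fret 6 → A3 (MIDI 57).
41 − 57 = -16, so the two pitches are 16 semitones apart.

-16 semitones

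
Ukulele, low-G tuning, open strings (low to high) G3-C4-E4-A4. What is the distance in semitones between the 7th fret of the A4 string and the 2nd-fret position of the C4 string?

14 semitones

A4 at fret 7 → E5 (MIDI 76); C4 at fret 2 → D4 (MIDI 62).
76 − 62 = 14, so the two pitches are 14 semitones apart, with E5 the higher.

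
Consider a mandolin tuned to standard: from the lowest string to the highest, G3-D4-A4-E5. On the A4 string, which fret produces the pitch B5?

14

B5 is 14 semitones above the open A4 (A–A#–B–C–…–A–A#–B), so it sits at fret 14.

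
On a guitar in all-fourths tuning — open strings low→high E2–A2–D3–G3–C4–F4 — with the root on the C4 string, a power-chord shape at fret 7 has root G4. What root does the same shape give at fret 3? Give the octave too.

D#4

Moving from fret 7 to fret 3 shifts the root by -4 semitones.
G4 down 4 semitones is D#4.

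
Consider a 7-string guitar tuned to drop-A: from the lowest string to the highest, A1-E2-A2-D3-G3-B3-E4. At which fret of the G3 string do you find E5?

E5 is 21 semitones above the open G3 (G–G#–A–A#–…–D–D#–E), so it sits at fret 21.

21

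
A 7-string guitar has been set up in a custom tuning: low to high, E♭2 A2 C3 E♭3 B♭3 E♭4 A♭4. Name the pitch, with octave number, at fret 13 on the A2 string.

B♭3

Each fret is one semitone, so A2 + 13 = B♭3.
(Equivalently spelled A♯3.)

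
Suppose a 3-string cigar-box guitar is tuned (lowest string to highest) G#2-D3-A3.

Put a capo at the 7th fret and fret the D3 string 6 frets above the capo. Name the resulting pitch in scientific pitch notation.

The capo raises the open D3 by 7 semitones to A3; fretting 6 more gives D3 + 7 + 6 = D3 + 13 semitones = D#4.
(Also written Eb.)

D#4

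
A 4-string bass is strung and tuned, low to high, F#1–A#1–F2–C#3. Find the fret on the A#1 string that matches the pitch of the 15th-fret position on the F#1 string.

F#1 at fret 15 is F#1 + 15 semitones = A2.
The open A#1 string is 4 semitones above the open F#1, so the same pitch on the A#1 string lies at fret 15 − 4 = 11.

11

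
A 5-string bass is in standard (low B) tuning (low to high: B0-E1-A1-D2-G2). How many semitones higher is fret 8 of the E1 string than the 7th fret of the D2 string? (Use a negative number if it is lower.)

E1 at fret 8 → C2 (MIDI 36); D2 at fret 7 → A2 (MIDI 45).
36 − 45 = -9, so the two pitches are 9 semitones apart.

-9 semitones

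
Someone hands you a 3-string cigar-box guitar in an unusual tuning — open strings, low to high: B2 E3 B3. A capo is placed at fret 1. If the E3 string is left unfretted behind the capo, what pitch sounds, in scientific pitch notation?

F3

The capo raises the open E3 by 1 semitone to F3; fretting 0 more gives E3 + 1 + 0 = E3 + 1 semitone = F3.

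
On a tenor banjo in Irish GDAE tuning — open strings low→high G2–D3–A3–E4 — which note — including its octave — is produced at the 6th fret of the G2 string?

The open G2 string plus 6 semitones: G–G#–A–A#–B–C–C#.
The walk passes from B into C once, so the octave number goes from 2 to 3.

C#3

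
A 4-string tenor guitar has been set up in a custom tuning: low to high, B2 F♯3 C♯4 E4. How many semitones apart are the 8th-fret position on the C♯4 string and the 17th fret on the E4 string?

12 semitones

C♯4 at fret 8 → A4 (MIDI 69); E4 at fret 17 → A5 (MIDI 81).
69 − 81 = -12, so the two pitches are 12 semitones apart, with A5 the higher.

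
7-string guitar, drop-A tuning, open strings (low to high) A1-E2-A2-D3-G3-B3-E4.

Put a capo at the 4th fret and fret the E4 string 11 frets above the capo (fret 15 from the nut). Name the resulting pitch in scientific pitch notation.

The capo raises the open E4 by 4 semitones to G♯4; fretting 11 more gives E4 + 4 + 11 = E4 + 15 semitones = G5.

G5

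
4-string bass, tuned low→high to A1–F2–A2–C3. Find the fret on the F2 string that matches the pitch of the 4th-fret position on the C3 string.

C3 at fret 4 is C3 + 4 semitones = E3.
The open F2 string is 7 semitones below the open C3, so the same pitch on the F2 string lies at fret 4 + 7 = 11.

11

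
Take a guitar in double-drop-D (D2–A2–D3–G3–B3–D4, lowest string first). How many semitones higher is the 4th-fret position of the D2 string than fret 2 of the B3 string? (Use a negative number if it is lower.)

D2 at fret 4 → F#2 (MIDI 42); B3 at fret 2 → C#4 (MIDI 61).
42 − 61 = -19, so the two pitches are 19 semitones apart.

-19 semitones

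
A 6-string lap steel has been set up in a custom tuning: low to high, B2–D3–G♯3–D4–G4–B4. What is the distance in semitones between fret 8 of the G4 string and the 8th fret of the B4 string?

G4 at fret 8 → D♯5 (MIDI 75); B4 at fret 8 → G5 (MIDI 79).
75 − 79 = -4, so the two pitches are 4 semitones apart, with G5 the higher.

4 semitones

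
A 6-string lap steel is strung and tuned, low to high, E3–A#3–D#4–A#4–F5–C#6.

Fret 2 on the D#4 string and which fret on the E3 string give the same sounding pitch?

D#4 at fret 2 is D#4 + 2 semitones = F4.
The open E3 string is 11 semitones below the open D#4, so the same pitch on the E3 string lies at fret 2 + 11 = 13.

13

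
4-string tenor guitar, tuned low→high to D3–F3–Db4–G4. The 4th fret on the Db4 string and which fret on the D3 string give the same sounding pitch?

15

Db4 at fret 4 is Db4 + 4 semitones = F4.
The open D3 string is 11 semitones below the open Db4, so the same pitch on the D3 string lies at fret 4 + 11 = 15.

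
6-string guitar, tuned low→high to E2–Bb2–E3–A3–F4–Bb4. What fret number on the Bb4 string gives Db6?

Db6 is 15 semitones above the open Bb4 (Bb–B–C–Db–…–B–C–Db), so it sits at fret 15.

15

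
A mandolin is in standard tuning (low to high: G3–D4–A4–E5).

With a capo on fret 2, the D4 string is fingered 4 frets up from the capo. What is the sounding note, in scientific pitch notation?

The capo raises the open D4 by 2 semitones to E4; fretting 4 more gives D4 + 2 + 4 = D4 + 6 semitones = G♯4.

G♯4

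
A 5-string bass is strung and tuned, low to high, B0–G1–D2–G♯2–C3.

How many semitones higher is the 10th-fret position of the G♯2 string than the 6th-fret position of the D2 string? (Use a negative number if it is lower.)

10 semitones

G♯2 at fret 10 → F♯3 (MIDI 54); D2 at fret 6 → G♯2 (MIDI 44).
54 − 44 = 10, so the two pitches are 10 semitones apart.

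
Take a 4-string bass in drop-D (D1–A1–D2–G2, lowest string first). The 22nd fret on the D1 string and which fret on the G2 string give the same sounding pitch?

5

D1 at fret 22 is D1 + 22 semitones = C3.
The open G2 string is 17 semitones above the open D1, so the same pitch on the G2 string lies at fret 22 − 17 = 5.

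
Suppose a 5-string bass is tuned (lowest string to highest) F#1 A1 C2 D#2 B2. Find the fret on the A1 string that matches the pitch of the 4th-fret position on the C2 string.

7

Fret 4 on C2 is MIDI 36 + 4 = 40 (E2). On the A1 string (open MIDI 33), that pitch is 40 − 33 = fret 7.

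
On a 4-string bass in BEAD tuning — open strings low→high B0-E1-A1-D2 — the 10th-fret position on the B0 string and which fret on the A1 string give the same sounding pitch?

0

Fret 10 on B0 is MIDI 23 + 10 = 33 (A1). On the A1 string (open MIDI 33), that pitch is 33 − 33 = fret 0.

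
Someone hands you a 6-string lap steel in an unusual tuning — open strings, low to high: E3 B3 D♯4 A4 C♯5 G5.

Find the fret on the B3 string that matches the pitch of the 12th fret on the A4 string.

22

Fret 12 on A4 is MIDI 69 + 12 = 81 (A5). On the B3 string (open MIDI 59), that pitch is 81 − 59 = fret 22.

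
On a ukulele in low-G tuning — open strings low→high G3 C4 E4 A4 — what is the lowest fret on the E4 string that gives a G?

From E4, count semitones up the chromatic scale until reaching G: E–F–F#–G — 3 steps.

3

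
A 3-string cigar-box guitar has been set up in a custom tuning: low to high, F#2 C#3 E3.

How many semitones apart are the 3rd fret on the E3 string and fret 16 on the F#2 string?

E3 at fret 3 → G3 (MIDI 55); F#2 at fret 16 → A#3 (MIDI 58).
55 − 58 = -3, so the two pitches are 3 semitones apart, with A#3 the higher.

3 semitones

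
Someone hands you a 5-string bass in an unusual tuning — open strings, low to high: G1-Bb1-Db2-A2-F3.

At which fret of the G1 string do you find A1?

A1 is 2 semitones above the open G1 (G–Ab–A), so it sits at fret 2.

2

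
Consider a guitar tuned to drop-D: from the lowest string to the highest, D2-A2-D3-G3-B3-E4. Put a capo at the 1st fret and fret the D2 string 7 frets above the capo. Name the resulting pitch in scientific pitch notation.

A#2

The capo raises the open D2 by 1 semitone to D#2; fretting 7 more gives D2 + 1 + 7 = D2 + 8 semitones = A#2.
(Also written Bb.)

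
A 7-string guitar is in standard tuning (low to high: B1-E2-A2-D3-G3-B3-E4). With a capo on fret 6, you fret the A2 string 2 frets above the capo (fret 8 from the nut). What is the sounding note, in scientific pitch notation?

F3

The capo raises the open A2 by 6 semitones to D#3; fretting 2 more gives A2 + 6 + 2 = A2 + 8 semitones = F3.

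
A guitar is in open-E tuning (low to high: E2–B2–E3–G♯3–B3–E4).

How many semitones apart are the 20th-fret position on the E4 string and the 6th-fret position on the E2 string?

E4 at fret 20 → C6 (MIDI 84); E2 at fret 6 → A♯2 (MIDI 46).
84 − 46 = 38, so the two pitches are 38 semitones apart, with C6 the higher.

38 semitones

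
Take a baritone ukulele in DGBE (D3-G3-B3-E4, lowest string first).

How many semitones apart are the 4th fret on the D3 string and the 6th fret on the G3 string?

D3 at fret 4 → F#3 (MIDI 54); G3 at fret 6 → C#4 (MIDI 61).
54 − 61 = -7, so the two pitches are 7 semitones apart, with C#4 the higher.

7 semitones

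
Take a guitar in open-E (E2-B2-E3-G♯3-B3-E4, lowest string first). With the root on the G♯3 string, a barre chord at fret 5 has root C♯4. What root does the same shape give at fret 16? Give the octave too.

C5

Moving from fret 5 to fret 16 shifts the root by 11 semitones.
C♯4 up 11 semitones is C5.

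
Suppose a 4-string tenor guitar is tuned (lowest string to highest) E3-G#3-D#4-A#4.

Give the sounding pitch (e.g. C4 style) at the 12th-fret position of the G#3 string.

G#3 is MIDI 56. Adding 12 gives 68, which is G#4.
(Equivalently spelled Ab4.)

G#4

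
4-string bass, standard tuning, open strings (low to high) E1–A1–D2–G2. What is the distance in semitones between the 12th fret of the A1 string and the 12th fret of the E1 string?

A1 at fret 12 → A2 (MIDI 45); E1 at fret 12 → E2 (MIDI 40).
45 − 40 = 5, so the two pitches are 5 semitones apart, with A2 the higher.

5 semitones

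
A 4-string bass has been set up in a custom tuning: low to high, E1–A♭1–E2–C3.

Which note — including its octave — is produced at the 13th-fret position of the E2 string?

Each fret is one semitone, so E2 + 13 = F3.

F3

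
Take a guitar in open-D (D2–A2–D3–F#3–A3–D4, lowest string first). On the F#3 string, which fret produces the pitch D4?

8

D4 is 8 semitones above the open F#3 (F#–G–G#–A–A#–B–C–C#–D), so it sits at fret 8.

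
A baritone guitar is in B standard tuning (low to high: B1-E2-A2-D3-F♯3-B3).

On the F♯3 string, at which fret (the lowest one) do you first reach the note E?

10

From F♯3, count semitones up the chromatic scale until reaching E: F#–G–G#–A–…–D–D#–E — 10 steps.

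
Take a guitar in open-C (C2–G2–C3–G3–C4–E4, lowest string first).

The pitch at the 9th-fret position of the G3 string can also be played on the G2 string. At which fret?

G3 at fret 9 is G3 + 9 semitones = E4.
The open G2 string is 12 semitones below the open G3, so the same pitch on the G2 string lies at fret 9 + 12 = 21.

21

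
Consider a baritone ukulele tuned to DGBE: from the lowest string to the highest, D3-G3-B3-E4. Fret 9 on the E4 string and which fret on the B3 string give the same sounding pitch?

14

Fret 9 on E4 is MIDI 64 + 9 = 73 (C#5). On the B3 string (open MIDI 59), that pitch is 73 − 59 = fret 14.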